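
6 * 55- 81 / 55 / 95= 1724169 / 5225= 329.98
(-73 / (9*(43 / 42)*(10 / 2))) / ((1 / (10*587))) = -1199828 / 129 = -9300.99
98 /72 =49 /36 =1.36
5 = 5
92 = 92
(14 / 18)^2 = 49 / 81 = 0.60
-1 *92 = -92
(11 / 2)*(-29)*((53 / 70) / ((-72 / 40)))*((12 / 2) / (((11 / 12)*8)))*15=23055 / 28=823.39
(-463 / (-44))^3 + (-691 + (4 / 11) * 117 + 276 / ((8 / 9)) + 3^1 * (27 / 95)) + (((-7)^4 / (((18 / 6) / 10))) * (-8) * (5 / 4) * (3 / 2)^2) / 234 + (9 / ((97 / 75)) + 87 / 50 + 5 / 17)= 67.50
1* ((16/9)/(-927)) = -16/8343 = -0.00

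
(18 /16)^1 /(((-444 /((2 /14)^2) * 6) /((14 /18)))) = -1 /149184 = -0.00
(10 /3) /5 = 0.67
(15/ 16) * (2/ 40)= 3/ 64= 0.05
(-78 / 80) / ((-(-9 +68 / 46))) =-897 / 6920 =-0.13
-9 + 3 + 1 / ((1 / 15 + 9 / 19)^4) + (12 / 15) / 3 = 50591924959 / 8436729840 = 6.00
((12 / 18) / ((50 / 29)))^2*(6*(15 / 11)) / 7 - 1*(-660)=6354182 / 9625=660.17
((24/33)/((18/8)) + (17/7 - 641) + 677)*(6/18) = 26855/2079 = 12.92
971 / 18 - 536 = -8677 / 18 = -482.06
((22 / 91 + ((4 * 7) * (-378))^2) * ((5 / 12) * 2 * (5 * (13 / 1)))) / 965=25484790295 / 4053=6287883.12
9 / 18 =1 / 2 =0.50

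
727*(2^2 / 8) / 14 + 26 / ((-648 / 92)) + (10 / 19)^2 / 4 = 18292615 / 818748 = 22.34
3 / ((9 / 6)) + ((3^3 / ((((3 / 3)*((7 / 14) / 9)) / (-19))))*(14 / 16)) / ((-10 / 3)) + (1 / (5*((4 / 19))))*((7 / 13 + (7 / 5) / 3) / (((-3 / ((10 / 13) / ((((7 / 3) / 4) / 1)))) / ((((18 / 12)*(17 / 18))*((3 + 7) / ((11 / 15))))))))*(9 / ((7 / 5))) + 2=176664503 / 74360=2375.80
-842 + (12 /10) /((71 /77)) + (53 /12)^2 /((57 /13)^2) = -139462161533 /166088880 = -839.68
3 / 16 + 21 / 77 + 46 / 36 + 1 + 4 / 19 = 88739 / 30096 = 2.95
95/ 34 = 2.79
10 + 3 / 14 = 143 / 14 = 10.21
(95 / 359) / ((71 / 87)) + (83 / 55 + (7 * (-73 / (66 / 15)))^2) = 832077233253 / 61683380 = 13489.49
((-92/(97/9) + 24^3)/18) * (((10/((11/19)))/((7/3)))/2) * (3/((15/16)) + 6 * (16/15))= 203695200/7469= 27272.08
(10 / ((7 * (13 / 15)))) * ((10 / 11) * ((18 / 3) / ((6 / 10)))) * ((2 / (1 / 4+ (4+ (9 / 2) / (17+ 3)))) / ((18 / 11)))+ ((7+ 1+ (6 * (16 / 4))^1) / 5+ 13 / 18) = 16441249 / 1466010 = 11.21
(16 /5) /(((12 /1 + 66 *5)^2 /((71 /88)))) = 71 /3216510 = 0.00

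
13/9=1.44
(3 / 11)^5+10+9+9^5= 9512960711 / 161051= 59068.00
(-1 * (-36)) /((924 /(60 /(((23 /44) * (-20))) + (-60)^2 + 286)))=267738 /1771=151.18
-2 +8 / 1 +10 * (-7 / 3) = -52 / 3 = -17.33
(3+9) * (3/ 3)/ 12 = 1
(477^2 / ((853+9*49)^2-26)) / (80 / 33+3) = 7508457 / 299719390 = 0.03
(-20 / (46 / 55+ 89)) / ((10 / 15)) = -550 / 1647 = -0.33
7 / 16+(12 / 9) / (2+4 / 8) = 0.97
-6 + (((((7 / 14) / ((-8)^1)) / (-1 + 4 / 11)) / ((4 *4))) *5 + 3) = -5321 / 1792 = -2.97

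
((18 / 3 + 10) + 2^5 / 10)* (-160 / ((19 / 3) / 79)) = -728064 / 19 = -38319.16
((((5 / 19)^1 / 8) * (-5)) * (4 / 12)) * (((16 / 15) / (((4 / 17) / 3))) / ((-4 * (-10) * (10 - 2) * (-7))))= 17 / 51072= 0.00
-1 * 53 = -53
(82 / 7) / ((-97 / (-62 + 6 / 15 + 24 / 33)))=274536 / 37345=7.35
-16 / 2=-8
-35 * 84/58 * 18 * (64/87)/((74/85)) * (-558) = 13386643200/31117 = 430203.53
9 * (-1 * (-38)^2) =-12996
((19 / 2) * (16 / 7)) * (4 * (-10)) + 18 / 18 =-6073 / 7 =-867.57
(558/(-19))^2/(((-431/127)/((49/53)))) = -1937618172/8246323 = -234.97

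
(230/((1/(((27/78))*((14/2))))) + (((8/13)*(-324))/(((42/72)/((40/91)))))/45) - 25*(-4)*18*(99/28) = 57290067/8281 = 6918.25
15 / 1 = 15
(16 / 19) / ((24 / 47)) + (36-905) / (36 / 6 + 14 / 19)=-929095 / 7296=-127.34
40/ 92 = 10/ 23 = 0.43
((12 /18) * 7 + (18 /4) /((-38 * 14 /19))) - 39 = -5795 /168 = -34.49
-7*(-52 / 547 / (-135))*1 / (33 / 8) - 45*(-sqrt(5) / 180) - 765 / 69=-621472651 / 56048355 + sqrt(5) / 4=-10.53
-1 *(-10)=10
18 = 18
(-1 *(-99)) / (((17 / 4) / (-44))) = -17424 / 17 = -1024.94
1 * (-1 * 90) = -90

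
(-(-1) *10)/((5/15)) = 30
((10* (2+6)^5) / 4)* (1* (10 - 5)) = 409600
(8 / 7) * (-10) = -80 / 7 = -11.43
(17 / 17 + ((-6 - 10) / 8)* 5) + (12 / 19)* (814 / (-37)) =-435 / 19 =-22.89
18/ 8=9/ 4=2.25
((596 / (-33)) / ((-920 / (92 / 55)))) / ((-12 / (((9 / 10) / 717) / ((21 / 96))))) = -1192 / 75912375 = -0.00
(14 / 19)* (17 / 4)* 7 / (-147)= -17 / 114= -0.15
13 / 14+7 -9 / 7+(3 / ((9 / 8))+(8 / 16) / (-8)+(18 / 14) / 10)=15751 / 1680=9.38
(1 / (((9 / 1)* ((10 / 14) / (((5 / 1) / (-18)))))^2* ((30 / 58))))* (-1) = -1421 / 393660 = -0.00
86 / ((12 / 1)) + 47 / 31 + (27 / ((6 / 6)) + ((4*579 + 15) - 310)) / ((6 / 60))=3810895 / 186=20488.68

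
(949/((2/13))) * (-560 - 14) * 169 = -598381511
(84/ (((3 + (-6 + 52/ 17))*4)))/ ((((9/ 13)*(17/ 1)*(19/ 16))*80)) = 91/ 285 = 0.32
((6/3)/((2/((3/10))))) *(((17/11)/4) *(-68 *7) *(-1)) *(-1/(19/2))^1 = -6069/1045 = -5.81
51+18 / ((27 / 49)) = 251 / 3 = 83.67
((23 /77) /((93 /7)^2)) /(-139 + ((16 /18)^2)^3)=-9506889 /778111806505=-0.00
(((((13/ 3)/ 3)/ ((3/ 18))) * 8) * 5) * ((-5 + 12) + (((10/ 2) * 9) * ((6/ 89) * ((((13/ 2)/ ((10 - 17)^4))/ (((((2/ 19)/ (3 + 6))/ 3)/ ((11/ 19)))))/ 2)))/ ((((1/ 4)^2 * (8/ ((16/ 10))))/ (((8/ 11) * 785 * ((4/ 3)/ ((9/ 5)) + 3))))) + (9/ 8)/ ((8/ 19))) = 3713198916115/ 2564268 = 1448054.15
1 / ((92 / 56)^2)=196 / 529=0.37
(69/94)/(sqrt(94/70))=0.63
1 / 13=0.08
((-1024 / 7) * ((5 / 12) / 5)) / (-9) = 256 / 189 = 1.35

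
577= 577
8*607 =4856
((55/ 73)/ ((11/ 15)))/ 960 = 5/ 4672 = 0.00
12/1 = 12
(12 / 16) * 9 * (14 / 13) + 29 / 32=3401 / 416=8.18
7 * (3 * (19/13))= 399/13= 30.69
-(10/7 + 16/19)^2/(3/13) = -1185652/53067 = -22.34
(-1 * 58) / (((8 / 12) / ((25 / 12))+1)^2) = -36250 / 1089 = -33.29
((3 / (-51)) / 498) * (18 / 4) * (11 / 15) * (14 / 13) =-0.00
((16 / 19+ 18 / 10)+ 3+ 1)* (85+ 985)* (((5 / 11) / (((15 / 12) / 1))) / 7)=540136 / 1463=369.20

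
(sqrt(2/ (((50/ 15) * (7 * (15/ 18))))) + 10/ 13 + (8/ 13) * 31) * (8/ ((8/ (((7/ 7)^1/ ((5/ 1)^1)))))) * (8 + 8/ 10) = 132 * sqrt(14)/ 875 + 11352/ 325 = 35.49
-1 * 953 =-953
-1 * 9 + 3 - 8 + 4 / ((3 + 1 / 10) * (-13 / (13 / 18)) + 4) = -3646 / 259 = -14.08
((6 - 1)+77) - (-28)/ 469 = 5498/ 67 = 82.06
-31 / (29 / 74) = -2294 / 29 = -79.10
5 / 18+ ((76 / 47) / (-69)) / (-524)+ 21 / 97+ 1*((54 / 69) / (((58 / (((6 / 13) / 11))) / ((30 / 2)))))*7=567805134337 / 1025357386482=0.55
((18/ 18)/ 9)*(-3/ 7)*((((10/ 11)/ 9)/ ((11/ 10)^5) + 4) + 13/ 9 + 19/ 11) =-16478030/ 47832147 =-0.34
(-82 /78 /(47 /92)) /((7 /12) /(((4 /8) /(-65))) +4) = 7544 /263341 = 0.03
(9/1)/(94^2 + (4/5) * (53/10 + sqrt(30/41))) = 1019390175/1001294860738 - 1125 * sqrt(1230)/500647430369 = 0.00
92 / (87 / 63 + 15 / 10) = 3864 / 121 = 31.93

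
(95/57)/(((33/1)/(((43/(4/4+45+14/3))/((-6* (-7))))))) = 215/210672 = 0.00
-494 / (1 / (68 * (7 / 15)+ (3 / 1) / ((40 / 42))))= -516971 / 30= -17232.37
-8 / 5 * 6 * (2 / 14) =-48 / 35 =-1.37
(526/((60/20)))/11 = 526/33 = 15.94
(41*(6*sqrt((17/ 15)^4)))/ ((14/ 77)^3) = 15771019/ 300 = 52570.06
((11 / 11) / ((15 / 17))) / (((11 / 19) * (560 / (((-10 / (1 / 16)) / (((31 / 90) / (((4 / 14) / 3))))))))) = -2584 / 16709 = -0.15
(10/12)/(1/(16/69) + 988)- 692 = -32960612/47631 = -692.00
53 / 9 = 5.89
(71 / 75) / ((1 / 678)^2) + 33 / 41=446047533 / 1025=435168.32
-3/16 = -0.19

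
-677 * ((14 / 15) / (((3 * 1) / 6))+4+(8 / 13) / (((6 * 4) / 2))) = -781258 / 195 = -4006.45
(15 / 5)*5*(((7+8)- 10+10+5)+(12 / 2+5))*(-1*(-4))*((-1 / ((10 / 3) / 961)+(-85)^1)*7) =-4860366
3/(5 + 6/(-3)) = 1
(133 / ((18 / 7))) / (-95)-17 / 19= -2461 / 1710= -1.44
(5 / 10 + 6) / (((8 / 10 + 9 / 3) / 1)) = 1.71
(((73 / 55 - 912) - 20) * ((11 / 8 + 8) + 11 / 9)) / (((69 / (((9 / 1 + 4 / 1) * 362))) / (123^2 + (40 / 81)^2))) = -9122070051642819817 / 896363820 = -10176749494.02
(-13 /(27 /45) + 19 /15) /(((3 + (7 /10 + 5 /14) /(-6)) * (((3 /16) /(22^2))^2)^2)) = -1711860338074320896 /5337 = -320753295498280.10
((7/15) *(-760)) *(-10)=10640/3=3546.67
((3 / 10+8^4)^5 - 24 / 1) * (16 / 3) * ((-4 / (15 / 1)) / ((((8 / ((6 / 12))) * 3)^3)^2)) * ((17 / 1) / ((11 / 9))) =-1960684424170752421437731 / 1051066368000000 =-1865423995.92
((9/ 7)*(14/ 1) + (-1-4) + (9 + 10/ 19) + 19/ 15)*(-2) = -13562/ 285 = -47.59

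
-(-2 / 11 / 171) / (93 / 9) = 2 / 19437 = 0.00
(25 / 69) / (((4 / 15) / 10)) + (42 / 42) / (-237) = 148079 / 10902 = 13.58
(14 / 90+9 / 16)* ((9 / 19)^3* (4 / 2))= 41877 / 274360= 0.15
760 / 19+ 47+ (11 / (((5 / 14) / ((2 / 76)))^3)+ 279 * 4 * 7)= 6772408898 / 857375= 7899.00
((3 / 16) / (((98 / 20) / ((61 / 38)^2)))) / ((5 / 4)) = 11163 / 141512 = 0.08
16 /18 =8 /9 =0.89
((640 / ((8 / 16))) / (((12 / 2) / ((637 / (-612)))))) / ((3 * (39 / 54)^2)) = -31360 / 221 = -141.90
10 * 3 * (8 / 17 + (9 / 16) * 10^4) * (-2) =-5737980 / 17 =-337528.24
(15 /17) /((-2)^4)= 15 /272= 0.06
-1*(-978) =978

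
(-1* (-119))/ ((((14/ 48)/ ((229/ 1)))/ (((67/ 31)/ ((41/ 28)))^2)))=328822338432/ 1615441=203549.58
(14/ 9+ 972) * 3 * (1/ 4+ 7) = 127049/ 6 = 21174.83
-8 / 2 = -4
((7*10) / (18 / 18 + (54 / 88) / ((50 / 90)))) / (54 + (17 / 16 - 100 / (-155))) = 7638400 / 12793153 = 0.60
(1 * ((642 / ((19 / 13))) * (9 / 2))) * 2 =75114 / 19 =3953.37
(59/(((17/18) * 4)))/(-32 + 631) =531/20366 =0.03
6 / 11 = 0.55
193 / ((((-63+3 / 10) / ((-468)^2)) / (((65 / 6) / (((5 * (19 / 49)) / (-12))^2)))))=-21110791193856 / 75449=-279802133.81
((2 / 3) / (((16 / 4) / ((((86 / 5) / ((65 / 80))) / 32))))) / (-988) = -43 / 385320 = -0.00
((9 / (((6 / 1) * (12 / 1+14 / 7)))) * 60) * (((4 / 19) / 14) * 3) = 270 / 931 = 0.29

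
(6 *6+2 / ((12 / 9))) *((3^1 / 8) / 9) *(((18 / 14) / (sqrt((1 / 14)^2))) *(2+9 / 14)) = 8325 / 112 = 74.33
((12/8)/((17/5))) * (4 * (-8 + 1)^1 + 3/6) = -825/68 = -12.13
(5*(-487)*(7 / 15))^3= -39616946929 / 27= -1467294330.70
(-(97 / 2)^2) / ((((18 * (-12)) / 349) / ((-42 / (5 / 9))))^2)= -56155254841 / 1600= -35097034.28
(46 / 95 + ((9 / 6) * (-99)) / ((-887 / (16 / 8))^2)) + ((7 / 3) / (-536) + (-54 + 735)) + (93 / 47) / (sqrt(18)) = 681.95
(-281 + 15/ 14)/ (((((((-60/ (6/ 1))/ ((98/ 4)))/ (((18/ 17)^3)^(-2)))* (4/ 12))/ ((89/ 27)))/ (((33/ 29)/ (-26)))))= -648260445839083/ 3077426027520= -210.65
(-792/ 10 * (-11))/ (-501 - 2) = -4356/ 2515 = -1.73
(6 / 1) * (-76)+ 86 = -370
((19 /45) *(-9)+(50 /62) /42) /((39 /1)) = -0.10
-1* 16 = -16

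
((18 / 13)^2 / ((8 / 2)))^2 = 0.23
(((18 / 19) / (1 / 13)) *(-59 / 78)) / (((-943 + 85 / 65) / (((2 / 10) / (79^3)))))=2301 / 573399426610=0.00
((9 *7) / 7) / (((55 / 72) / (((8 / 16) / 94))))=162 / 2585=0.06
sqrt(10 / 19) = sqrt(190) / 19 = 0.73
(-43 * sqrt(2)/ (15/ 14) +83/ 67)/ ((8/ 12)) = 249/ 134 - 301 * sqrt(2)/ 5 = -83.28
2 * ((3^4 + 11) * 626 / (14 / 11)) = 633512 / 7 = 90501.71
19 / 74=0.26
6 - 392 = -386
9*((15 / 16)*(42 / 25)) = 567 / 40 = 14.18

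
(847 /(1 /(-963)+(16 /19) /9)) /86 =15497559 /145598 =106.44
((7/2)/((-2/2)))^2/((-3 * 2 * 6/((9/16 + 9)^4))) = -2983453641/1048576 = -2845.24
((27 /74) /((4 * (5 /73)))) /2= 0.67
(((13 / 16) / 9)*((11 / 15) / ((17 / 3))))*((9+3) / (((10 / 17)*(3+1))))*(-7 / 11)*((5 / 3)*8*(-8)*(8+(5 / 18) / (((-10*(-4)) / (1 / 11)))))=1153243 / 35640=32.36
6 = 6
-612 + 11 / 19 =-11617 / 19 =-611.42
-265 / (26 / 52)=-530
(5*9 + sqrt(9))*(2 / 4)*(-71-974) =-25080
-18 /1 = -18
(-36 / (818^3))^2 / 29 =81 / 542997509003288756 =0.00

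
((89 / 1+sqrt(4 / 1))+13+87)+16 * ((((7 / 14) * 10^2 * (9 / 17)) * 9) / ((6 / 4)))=46447 / 17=2732.18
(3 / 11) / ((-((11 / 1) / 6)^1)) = -0.15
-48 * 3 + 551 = 407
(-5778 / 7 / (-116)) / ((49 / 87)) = 8667 / 686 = 12.63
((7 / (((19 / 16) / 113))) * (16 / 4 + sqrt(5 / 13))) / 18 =6328 * sqrt(65) / 2223 + 25312 / 171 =170.97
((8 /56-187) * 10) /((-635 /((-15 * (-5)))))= 196200 /889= 220.70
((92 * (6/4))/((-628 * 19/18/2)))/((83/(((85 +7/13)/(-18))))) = 76728/3218657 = 0.02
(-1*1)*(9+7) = -16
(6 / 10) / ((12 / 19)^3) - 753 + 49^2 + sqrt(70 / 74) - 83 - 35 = sqrt(1295) / 37 + 4413259 / 2880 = 1533.35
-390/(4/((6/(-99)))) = 5.91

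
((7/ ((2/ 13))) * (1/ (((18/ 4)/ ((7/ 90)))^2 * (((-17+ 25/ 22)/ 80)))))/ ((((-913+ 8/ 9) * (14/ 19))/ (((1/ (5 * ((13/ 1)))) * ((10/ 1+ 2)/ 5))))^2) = -1779008/ 8598878682103125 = -0.00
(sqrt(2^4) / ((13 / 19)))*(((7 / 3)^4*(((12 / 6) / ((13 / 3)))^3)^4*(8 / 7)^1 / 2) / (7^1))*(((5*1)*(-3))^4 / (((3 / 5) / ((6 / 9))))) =22517603942400000 / 302875106592253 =74.35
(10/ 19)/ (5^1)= 2/ 19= 0.11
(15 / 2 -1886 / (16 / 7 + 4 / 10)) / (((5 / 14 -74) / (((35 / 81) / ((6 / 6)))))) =15999725 / 3925017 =4.08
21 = 21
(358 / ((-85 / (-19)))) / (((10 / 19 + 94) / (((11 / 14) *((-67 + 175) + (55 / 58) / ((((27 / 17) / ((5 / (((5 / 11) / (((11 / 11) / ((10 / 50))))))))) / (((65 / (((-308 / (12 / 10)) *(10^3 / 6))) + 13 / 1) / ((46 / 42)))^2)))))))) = 12387747510291772817 / 3934487860800000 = 3148.50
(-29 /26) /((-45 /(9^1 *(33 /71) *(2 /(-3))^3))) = -1276 /41535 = -0.03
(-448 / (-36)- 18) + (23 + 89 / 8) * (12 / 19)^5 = -47382422 / 22284891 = -2.13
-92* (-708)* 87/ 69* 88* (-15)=-108408960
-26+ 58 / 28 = -335 / 14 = -23.93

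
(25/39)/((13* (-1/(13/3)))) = -25/117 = -0.21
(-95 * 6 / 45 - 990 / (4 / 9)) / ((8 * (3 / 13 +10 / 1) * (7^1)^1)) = -3.91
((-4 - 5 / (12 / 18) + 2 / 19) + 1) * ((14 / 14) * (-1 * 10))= 1975 / 19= 103.95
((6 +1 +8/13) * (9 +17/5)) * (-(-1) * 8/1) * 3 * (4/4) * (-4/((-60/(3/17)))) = 147312/5525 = 26.66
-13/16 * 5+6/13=-749/208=-3.60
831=831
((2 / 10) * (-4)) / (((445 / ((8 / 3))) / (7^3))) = -10976 / 6675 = -1.64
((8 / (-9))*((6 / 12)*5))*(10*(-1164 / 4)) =19400 / 3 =6466.67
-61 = -61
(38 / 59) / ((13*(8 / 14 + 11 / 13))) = 266 / 7611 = 0.03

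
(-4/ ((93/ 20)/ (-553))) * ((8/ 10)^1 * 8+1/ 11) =1052912/ 341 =3087.72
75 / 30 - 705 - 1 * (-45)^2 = -5455 / 2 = -2727.50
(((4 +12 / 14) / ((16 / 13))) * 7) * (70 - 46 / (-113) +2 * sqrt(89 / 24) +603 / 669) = 221 * sqrt(534) / 48 +397115121 / 201592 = 2076.29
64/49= 1.31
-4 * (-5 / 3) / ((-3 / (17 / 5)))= -68 / 9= -7.56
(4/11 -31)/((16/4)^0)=-337/11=-30.64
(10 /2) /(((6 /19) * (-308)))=-95 /1848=-0.05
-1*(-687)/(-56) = -687/56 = -12.27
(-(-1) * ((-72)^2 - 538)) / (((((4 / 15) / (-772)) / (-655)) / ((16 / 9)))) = 46985927200 / 3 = 15661975733.33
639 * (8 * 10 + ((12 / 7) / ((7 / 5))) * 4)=2658240 / 49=54249.80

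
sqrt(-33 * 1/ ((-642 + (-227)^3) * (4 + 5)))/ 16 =sqrt(15440997)/ 112298160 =0.00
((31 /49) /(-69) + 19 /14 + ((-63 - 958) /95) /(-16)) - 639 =-3273518279 /5139120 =-636.98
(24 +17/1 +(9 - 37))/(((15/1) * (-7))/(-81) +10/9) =27/5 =5.40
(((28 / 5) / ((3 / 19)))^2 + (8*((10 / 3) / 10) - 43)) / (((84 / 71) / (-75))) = -19450379 / 252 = -77184.04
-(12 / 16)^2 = -9 / 16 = -0.56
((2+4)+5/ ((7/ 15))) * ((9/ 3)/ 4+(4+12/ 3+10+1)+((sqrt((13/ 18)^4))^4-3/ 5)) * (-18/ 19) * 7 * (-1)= 724743074939/ 340122240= 2130.83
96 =96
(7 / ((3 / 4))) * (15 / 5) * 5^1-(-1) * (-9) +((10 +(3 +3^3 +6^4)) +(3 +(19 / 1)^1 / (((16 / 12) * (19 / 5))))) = 5895 / 4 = 1473.75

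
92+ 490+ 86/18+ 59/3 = 5458/9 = 606.44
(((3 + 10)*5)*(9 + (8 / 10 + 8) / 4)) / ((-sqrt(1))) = -728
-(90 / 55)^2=-324 / 121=-2.68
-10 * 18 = -180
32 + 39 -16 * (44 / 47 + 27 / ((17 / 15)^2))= -3807463 / 13583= -280.31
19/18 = 1.06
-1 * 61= -61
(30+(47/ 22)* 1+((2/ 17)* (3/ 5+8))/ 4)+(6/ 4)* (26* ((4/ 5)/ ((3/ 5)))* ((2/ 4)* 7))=200454/ 935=214.39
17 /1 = 17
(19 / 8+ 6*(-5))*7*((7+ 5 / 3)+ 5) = -63427 / 24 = -2642.79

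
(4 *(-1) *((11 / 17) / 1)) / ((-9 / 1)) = 44 / 153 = 0.29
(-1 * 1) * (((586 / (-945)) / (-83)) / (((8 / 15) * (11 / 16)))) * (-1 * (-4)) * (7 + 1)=-37504 / 57519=-0.65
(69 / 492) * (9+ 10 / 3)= 851 / 492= 1.73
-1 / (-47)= 1 / 47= 0.02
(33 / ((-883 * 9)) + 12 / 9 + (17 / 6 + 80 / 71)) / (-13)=-663201 / 1630018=-0.41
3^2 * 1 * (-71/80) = -639/80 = -7.99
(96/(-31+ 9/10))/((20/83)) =-3984/301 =-13.24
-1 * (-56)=56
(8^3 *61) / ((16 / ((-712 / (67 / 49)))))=-1016438.45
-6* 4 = -24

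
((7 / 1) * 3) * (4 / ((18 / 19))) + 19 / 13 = 3515 / 39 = 90.13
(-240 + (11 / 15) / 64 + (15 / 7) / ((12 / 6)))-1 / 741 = -132188807 / 553280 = -238.92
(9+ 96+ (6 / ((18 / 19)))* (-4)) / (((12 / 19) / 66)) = 49951 / 6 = 8325.17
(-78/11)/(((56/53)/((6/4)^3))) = -55809/2464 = -22.65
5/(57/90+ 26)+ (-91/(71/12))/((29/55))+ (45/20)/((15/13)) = -889421301/32902820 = -27.03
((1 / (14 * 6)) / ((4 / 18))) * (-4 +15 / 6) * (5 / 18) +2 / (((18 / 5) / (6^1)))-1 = 1553 / 672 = 2.31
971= 971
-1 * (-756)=756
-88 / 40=-2.20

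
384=384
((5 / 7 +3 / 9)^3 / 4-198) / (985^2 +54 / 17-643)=-7781818 / 38162145357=-0.00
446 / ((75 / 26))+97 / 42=54923 / 350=156.92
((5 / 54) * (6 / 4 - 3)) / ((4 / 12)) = -5 / 12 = -0.42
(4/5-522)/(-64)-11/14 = 8241/1120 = 7.36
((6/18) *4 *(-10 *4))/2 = -80/3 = -26.67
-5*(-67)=335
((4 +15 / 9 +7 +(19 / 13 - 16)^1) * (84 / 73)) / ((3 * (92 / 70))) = -0.55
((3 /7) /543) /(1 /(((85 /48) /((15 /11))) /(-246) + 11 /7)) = 0.00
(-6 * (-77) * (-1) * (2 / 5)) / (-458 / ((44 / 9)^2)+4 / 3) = 2683296 / 258875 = 10.37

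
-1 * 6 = -6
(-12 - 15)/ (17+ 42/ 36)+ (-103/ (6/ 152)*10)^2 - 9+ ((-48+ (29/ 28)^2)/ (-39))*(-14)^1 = 486249865037207/ 714168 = 680862017.11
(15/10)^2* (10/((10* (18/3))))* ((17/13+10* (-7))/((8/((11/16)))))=-29469/13312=-2.21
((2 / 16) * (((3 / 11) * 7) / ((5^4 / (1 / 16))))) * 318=3339 / 440000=0.01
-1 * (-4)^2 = -16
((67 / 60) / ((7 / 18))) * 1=201 / 70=2.87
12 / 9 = 4 / 3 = 1.33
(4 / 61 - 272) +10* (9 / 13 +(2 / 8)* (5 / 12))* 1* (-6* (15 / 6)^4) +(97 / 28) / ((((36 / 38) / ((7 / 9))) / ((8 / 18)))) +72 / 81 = -79047346825 / 36998208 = -2136.52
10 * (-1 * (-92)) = 920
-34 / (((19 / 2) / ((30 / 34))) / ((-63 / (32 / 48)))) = 5670 / 19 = 298.42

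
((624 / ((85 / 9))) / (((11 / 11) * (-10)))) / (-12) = 234 / 425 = 0.55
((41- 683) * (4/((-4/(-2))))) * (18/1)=-23112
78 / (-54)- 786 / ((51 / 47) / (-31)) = 3435385 / 153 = 22453.50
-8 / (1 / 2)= -16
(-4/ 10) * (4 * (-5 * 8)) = 64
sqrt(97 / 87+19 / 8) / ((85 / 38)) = 19 * sqrt(422646) / 14790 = 0.84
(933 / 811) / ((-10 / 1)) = -0.12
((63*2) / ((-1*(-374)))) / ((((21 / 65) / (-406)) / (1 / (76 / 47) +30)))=-92114295 / 7106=-12962.89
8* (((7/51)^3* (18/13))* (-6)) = -10976/63869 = -0.17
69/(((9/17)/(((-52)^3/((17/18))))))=-19403904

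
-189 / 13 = -14.54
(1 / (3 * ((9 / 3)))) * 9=1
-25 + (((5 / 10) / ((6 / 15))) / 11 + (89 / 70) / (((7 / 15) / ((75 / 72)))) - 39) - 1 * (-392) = 2854127 / 8624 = 330.95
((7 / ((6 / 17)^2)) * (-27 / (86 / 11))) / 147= -3179 / 2408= -1.32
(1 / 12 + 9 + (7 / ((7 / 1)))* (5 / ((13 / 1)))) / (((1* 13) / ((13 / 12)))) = 1477 / 1872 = 0.79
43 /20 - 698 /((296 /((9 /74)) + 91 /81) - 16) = 7294273 /3918620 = 1.86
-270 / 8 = -33.75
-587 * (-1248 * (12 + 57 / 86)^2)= 217194315624 / 1849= 117465827.81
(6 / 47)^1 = 6 / 47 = 0.13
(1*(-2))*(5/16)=-5/8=-0.62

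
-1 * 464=-464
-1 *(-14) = 14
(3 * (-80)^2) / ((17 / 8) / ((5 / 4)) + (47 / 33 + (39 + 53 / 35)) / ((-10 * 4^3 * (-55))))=780595200000 / 69163639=11286.21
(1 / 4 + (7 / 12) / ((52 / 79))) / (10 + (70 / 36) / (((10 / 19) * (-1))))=2127 / 11804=0.18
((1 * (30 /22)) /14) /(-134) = -15 /20636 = -0.00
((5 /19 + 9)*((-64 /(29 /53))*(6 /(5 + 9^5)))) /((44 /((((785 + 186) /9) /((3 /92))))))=-8.28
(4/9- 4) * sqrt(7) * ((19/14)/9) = -304 * sqrt(7)/567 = -1.42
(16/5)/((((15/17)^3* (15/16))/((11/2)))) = 6917504/253125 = 27.33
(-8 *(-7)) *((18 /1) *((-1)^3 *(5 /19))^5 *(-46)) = 144900000 /2476099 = 58.52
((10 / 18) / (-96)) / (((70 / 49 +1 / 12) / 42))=-245 / 1524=-0.16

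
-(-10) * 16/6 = 80/3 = 26.67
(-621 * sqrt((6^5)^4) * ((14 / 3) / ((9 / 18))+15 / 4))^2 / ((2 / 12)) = 1448092389627777279983616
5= 5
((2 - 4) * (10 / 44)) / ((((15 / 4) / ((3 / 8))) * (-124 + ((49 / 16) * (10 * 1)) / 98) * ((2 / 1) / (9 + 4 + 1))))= 56 / 21769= 0.00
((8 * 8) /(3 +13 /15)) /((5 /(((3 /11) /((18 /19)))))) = 304 /319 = 0.95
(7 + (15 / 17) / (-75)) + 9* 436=334134 / 85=3930.99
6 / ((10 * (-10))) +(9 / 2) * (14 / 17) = 3099 / 850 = 3.65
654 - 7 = 647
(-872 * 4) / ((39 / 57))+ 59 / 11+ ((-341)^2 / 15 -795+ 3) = 4005968 / 2145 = 1867.58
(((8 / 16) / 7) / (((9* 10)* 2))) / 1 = 1 / 2520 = 0.00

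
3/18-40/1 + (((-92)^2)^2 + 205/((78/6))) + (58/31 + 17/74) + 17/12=12818558835403/178932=71639275.45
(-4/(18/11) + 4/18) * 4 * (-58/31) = 4640/279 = 16.63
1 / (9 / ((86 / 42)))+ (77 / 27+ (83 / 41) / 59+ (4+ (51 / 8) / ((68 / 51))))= 58008037 / 4876704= 11.89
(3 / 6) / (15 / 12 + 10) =2 / 45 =0.04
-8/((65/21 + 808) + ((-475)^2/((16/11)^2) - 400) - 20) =-0.00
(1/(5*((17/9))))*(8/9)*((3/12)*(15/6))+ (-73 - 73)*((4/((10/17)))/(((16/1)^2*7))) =-18857/38080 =-0.50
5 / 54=0.09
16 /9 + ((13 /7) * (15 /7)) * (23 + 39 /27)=43684 /441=99.06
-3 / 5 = -0.60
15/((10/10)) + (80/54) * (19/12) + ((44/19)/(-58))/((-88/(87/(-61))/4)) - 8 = 877120/93879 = 9.34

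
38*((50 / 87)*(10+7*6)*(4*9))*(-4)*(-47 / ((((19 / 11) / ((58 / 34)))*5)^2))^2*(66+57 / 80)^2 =-876232712747259169731 / 358044086875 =-2447276033.50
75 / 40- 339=-2697 / 8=-337.12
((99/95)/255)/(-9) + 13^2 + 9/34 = 8200853/48450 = 169.26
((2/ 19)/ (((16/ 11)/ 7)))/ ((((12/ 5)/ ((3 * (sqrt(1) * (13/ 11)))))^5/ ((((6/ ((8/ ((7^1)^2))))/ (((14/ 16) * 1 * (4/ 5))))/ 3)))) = 284271203125/ 4557684736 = 62.37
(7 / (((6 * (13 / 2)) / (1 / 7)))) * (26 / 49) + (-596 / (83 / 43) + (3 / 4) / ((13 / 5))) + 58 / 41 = -7987261969 / 26012532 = -307.05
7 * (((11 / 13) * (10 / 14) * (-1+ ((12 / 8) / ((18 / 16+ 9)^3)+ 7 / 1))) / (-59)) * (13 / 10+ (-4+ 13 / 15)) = 321599245 / 407615247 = 0.79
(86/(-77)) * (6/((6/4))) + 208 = 15672/77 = 203.53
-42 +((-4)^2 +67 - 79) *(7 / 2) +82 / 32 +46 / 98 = -19575 / 784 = -24.97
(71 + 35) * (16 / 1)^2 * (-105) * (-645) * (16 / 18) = 1633587200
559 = 559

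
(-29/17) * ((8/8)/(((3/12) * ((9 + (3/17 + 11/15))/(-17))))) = 29580/2527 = 11.71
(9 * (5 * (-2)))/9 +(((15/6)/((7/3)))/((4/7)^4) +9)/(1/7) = 63151/512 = 123.34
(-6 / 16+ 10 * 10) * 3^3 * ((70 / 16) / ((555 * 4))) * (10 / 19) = 251055 / 89984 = 2.79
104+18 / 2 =113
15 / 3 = 5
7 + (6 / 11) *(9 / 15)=7.33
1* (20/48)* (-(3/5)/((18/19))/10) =-19/720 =-0.03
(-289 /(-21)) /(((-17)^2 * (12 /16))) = 4 /63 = 0.06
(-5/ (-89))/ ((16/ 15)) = 75/ 1424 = 0.05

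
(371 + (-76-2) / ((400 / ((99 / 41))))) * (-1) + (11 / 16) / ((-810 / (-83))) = -984234671 / 2656800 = -370.46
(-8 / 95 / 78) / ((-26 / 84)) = 56 / 16055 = 0.00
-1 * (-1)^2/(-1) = 1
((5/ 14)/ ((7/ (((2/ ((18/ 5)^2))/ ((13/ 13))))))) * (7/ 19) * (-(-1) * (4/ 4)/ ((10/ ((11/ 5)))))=55/ 86184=0.00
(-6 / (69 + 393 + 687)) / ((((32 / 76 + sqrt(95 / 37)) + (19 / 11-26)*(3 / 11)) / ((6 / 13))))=31712406*sqrt(3515) / 17457006188609 + 7273396878 / 17457006188609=0.00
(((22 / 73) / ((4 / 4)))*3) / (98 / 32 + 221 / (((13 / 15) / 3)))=1056 / 897097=0.00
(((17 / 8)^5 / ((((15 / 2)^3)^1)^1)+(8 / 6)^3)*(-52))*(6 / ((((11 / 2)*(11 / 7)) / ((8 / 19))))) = -282826817 / 7524000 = -37.59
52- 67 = -15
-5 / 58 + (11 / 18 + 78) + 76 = 40331 / 261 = 154.52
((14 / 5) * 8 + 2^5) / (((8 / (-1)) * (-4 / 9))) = 15.30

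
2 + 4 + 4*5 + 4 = 30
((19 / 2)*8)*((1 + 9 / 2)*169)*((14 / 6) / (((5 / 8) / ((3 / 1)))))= 3955952 / 5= 791190.40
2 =2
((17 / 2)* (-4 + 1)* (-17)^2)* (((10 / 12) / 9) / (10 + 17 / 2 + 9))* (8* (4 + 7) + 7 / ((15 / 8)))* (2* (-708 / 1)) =3223086.80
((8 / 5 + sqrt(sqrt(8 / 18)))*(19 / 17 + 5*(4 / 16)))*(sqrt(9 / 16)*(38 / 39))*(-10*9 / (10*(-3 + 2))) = 9177*sqrt(6) / 1768 + 27531 / 1105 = 37.63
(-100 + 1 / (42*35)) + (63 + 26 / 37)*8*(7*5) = 964702237 / 54390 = 17736.76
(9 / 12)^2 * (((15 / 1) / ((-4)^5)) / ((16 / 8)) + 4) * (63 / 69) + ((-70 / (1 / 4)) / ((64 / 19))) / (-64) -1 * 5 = -1243987 / 753664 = -1.65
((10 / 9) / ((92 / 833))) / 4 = 4165 / 1656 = 2.52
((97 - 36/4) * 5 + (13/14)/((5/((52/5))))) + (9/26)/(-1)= 2009213/4550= 441.59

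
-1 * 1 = -1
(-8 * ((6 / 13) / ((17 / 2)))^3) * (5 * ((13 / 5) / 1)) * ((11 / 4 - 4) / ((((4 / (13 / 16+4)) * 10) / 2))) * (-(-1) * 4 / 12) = 1386 / 830297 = 0.00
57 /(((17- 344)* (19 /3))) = -3 /109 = -0.03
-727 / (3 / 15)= -3635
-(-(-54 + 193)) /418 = 0.33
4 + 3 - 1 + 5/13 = 83/13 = 6.38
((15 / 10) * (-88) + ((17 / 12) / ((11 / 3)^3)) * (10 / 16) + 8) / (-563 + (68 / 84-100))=110893503 / 592284352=0.19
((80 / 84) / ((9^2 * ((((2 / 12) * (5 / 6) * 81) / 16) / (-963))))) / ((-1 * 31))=27392 / 52731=0.52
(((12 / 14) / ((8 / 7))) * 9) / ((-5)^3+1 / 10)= -135 / 2498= -0.05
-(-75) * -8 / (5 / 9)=-1080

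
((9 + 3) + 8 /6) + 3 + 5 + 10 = 94 /3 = 31.33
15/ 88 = 0.17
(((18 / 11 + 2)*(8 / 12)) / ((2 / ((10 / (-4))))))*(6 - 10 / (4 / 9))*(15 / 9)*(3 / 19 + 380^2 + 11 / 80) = 5487211225 / 456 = 12033357.95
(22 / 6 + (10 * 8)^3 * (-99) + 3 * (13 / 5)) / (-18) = 380159914 / 135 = 2815999.36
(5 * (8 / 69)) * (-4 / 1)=-160 / 69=-2.32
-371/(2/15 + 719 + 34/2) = -5565/11042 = -0.50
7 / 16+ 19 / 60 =181 / 240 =0.75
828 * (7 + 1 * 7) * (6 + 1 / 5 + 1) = 417312 / 5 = 83462.40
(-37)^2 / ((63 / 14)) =2738 / 9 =304.22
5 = 5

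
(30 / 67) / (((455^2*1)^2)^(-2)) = 55107718079900636718750 / 67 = 822503254923890100279.85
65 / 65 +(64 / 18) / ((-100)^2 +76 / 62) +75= 106033492 / 1395171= 76.00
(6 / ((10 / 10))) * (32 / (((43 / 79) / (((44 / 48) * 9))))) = 125136 / 43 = 2910.14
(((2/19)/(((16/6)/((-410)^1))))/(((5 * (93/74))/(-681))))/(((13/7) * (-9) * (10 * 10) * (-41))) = 58793/2297100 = 0.03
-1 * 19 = -19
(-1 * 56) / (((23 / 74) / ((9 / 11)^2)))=-335664 / 2783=-120.61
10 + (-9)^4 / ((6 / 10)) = 10945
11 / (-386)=-11 / 386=-0.03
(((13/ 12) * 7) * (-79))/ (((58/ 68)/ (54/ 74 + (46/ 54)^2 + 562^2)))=-520584572941342/ 2346651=-221841497.92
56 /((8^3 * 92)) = 7 /5888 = 0.00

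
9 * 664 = 5976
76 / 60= 19 / 15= 1.27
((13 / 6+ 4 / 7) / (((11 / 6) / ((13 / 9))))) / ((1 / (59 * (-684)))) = -87059.48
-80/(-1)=80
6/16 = 0.38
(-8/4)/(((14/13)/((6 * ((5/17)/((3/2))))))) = -260/119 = -2.18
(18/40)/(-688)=-9/13760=-0.00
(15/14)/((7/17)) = 255/98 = 2.60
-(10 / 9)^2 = -100 / 81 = -1.23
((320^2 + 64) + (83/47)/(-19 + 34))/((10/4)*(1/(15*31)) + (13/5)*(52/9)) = 13436119758/1970569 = 6818.40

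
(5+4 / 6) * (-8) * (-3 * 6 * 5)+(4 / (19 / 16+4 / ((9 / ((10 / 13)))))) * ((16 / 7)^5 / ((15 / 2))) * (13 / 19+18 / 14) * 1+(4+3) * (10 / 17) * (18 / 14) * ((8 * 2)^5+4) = 3022036435241953368 / 543978975505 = 5555428.74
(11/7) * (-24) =-264/7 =-37.71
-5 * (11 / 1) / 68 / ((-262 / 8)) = 55 / 2227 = 0.02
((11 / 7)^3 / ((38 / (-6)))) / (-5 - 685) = 1331 / 1498910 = 0.00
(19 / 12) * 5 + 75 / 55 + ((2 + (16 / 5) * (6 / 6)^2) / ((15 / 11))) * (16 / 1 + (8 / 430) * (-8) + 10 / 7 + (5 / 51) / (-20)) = 19036121849 / 253291500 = 75.15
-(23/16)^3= -12167/4096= -2.97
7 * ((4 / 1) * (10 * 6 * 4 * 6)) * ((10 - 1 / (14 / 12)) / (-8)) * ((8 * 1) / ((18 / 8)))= -163840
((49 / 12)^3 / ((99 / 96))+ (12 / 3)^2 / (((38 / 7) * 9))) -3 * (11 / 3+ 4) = 1467685 / 33858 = 43.35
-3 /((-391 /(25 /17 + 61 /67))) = 8136 /445349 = 0.02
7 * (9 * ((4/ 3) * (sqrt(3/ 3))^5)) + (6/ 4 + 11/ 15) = 2587/ 30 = 86.23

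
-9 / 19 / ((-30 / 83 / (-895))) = -44571 / 38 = -1172.92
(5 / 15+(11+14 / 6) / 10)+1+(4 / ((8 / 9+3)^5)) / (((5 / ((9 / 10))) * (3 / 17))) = 10522443994 / 3939140625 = 2.67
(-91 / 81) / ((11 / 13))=-1183 / 891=-1.33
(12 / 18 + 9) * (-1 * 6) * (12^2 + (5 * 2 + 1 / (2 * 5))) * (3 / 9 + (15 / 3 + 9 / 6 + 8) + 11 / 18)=-6211771 / 45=-138039.36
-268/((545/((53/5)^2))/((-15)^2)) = -12431.76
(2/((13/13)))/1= 2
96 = 96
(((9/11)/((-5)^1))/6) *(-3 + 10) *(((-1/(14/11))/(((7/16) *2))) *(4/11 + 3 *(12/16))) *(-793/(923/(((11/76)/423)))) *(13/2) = -18239/21303408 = -0.00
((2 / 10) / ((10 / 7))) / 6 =7 / 300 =0.02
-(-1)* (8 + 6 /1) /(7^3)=2 /49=0.04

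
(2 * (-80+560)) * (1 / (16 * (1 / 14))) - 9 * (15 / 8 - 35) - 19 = 8953 / 8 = 1119.12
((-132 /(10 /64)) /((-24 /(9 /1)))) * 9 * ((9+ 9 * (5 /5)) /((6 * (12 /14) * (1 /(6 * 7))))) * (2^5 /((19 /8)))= 536481792 /95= 5647176.76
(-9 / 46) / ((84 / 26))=-0.06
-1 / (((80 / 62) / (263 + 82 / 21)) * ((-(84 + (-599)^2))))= 0.00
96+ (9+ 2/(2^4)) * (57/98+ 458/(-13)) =-2244007/10192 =-220.17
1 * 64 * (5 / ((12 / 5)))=400 / 3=133.33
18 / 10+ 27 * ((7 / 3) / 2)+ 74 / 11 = 4403 / 110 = 40.03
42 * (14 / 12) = 49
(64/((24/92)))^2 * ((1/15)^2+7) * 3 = 853712896/675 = 1264759.85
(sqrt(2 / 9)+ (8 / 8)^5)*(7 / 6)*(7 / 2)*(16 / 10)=98*sqrt(2) / 45+ 98 / 15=9.61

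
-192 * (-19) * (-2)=-7296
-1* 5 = -5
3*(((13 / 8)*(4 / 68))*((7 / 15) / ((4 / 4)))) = 91 / 680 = 0.13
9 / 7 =1.29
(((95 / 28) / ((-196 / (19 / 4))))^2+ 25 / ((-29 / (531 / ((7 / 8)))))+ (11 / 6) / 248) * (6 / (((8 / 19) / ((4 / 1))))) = -12918124467702941 / 433219383296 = -29818.90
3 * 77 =231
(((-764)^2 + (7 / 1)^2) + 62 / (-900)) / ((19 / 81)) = 2364166971 / 950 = 2488596.81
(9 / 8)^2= 81 / 64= 1.27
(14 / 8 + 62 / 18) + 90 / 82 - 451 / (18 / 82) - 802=-2850.26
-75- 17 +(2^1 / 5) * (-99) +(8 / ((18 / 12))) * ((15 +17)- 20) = -338 / 5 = -67.60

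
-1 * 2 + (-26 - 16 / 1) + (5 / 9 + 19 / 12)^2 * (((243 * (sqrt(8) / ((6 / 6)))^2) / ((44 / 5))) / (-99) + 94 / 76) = -2390989 / 49248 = -48.55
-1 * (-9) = 9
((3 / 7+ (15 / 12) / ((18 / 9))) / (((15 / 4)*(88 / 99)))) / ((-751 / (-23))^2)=0.00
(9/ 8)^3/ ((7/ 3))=2187/ 3584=0.61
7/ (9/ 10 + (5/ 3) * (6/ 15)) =210/ 47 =4.47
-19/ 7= -2.71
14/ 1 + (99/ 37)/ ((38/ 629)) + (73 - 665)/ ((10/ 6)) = -296.91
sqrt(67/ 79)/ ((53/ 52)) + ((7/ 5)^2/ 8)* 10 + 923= 52* sqrt(5293)/ 4187 + 18509/ 20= 926.35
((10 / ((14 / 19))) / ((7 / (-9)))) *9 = -7695 / 49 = -157.04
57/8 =7.12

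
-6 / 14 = -3 / 7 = -0.43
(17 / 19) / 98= 17 / 1862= 0.01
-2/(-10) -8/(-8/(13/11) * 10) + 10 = 10.32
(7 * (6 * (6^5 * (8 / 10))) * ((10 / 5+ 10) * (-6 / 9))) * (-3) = 31352832 / 5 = 6270566.40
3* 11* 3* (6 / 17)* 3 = 1782 / 17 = 104.82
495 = 495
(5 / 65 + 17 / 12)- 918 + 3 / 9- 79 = -51749 / 52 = -995.17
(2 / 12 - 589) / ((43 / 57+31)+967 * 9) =-67127 / 995762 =-0.07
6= 6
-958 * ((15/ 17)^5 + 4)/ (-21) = 881196182/ 4259571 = 206.87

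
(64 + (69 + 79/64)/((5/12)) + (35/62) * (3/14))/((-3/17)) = -1961987/1488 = -1318.54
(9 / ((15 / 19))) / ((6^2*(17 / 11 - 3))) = -209 / 960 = -0.22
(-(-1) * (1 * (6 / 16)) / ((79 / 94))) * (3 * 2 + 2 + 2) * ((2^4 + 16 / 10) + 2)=6909 / 79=87.46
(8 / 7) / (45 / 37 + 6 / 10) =185 / 294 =0.63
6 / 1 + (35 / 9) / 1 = 89 / 9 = 9.89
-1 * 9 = -9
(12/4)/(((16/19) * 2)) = 57/32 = 1.78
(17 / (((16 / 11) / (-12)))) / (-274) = 561 / 1096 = 0.51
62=62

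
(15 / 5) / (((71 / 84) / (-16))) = -4032 / 71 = -56.79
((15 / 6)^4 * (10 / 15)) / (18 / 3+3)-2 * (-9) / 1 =4513 / 216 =20.89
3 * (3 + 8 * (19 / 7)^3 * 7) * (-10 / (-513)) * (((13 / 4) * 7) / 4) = 3576235 / 9576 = 373.46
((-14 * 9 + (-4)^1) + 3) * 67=-8509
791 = 791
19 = 19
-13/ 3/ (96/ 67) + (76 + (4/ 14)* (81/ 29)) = 4313107/ 58464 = 73.77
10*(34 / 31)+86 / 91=33606 / 2821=11.91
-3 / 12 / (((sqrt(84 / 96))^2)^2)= -0.33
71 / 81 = 0.88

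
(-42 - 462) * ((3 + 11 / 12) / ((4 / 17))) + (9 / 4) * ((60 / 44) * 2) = -92217 / 11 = -8383.36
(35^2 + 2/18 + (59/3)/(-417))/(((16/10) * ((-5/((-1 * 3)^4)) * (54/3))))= -1532555/2224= -689.10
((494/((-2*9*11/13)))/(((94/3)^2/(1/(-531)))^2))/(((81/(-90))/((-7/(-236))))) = 112385/28574270324870688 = 0.00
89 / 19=4.68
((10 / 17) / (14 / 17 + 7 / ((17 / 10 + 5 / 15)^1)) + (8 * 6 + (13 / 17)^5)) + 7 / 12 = 230761773223 / 4711085526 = 48.98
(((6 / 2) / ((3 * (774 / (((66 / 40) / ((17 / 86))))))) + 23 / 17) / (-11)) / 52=-107 / 44880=-0.00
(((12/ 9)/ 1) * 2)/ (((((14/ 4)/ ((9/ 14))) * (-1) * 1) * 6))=-4/ 49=-0.08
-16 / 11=-1.45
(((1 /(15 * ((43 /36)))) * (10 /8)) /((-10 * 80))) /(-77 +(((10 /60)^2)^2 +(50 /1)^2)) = -243 /6751449350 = -0.00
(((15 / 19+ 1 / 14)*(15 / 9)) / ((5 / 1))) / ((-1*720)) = -229 / 574560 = -0.00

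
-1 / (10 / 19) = -19 / 10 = -1.90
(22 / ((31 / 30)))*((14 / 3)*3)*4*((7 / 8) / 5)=6468 / 31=208.65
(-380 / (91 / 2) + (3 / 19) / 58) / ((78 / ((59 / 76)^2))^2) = -10145224145167 / 20354786963417088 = -0.00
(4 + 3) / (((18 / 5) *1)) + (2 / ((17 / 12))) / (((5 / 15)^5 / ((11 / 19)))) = 1166041 / 5814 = 200.56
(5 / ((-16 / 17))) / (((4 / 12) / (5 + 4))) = -2295 / 16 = -143.44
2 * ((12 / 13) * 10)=240 / 13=18.46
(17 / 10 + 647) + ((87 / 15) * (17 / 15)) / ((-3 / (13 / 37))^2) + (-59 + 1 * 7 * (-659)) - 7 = -7448432311 / 1848150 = -4030.21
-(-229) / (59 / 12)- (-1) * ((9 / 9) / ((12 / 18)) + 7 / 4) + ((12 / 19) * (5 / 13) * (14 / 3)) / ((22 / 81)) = 34625443 / 641212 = 54.00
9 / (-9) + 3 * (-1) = -4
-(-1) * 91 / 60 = 91 / 60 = 1.52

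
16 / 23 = 0.70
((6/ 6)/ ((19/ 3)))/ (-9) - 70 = -70.02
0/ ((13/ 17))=0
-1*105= -105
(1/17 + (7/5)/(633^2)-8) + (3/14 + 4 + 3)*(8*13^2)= 2323489329248/238409955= 9745.77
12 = 12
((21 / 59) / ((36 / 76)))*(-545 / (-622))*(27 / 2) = 652365 / 73396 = 8.89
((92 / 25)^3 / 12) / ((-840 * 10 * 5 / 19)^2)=4392287 / 5167968750000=0.00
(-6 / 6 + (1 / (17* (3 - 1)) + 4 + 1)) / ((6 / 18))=411 / 34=12.09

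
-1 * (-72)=72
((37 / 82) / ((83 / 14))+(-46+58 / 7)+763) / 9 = 17278844 / 214389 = 80.60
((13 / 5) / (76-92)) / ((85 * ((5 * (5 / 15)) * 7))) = -39 / 238000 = -0.00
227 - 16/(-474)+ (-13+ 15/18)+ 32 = 246.87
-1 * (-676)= 676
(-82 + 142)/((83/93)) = 5580/83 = 67.23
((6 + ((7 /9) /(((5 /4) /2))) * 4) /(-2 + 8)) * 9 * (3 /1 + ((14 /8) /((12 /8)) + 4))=12103 /90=134.48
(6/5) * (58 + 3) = 366/5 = 73.20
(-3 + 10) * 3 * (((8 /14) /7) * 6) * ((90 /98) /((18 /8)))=1440 /343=4.20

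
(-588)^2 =345744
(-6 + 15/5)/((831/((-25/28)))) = 25/7756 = 0.00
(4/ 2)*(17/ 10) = 17/ 5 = 3.40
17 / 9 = 1.89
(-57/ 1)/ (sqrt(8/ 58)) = -57* sqrt(29)/ 2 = -153.48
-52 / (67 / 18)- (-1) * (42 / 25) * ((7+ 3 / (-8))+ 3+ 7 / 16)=39327 / 13400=2.93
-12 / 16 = -3 / 4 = -0.75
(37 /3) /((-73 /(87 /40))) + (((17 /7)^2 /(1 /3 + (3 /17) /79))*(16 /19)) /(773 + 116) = -143285215043 /408433163320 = -0.35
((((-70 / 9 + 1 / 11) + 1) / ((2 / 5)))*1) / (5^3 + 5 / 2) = -662 / 5049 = -0.13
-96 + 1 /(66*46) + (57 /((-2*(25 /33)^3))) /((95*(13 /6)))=-96.32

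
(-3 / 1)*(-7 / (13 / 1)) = 21 / 13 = 1.62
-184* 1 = -184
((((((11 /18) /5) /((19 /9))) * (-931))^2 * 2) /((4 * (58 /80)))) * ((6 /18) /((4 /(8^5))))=2379948032 /435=5471144.90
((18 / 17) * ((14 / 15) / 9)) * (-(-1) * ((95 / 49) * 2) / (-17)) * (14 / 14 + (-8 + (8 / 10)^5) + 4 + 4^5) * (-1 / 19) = 8511064 / 6321875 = 1.35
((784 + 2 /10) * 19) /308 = 74499 /1540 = 48.38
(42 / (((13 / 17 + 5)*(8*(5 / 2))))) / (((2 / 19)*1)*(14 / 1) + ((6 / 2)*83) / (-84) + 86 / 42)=2907 / 4445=0.65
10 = 10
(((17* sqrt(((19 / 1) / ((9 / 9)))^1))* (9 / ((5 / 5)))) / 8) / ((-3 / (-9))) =459* sqrt(19) / 8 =250.09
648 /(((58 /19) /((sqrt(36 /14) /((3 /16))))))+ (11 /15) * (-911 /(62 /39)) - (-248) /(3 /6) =23487 /310+ 98496 * sqrt(14) /203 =1891.22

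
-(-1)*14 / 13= 14 / 13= 1.08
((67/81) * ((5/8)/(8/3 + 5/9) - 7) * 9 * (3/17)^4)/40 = -952137/775074880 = -0.00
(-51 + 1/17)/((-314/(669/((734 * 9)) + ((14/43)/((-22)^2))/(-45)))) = 3767417389/229340617605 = 0.02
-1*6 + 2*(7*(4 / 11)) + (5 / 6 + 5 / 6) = 25 / 33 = 0.76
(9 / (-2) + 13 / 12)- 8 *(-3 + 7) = -425 / 12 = -35.42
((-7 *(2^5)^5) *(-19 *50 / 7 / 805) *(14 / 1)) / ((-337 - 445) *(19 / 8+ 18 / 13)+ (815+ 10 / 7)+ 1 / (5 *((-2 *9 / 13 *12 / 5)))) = -250627447848960 / 960077063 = -261049.30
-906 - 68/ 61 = -55334/ 61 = -907.11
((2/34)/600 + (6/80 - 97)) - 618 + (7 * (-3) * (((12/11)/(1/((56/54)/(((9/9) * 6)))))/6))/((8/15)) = -120530111/168300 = -716.16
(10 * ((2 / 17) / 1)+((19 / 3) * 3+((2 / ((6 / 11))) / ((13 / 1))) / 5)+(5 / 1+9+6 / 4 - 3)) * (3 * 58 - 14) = 3472304 / 663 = 5237.26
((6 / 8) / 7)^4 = 81 / 614656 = 0.00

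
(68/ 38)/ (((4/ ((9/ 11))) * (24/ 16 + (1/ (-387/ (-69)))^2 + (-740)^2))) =0.00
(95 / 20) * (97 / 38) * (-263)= -25511 / 8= -3188.88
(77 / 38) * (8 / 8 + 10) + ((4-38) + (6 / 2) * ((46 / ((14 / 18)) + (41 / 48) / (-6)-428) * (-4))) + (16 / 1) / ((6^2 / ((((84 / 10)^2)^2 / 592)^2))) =7592129792704097 / 1706971875000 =4447.72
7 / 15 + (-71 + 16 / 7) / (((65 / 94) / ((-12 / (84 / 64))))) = 668119 / 735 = 909.01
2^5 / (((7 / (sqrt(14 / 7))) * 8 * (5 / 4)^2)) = 64 * sqrt(2) / 175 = 0.52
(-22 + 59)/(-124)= -0.30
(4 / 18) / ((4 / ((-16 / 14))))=-4 / 63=-0.06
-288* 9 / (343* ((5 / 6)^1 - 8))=15552 / 14749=1.05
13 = 13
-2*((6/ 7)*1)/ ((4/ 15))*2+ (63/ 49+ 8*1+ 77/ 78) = -1411/ 546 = -2.58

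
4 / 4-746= -745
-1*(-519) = 519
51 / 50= 1.02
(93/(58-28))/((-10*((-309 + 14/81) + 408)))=-2511/803300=-0.00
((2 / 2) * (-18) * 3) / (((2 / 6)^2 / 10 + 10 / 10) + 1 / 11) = -53460 / 1091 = -49.00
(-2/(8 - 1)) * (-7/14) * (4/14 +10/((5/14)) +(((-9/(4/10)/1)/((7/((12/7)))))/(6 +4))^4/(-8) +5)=4.75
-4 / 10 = -2 / 5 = -0.40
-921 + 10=-911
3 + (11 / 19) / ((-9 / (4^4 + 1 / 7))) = -16132 / 1197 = -13.48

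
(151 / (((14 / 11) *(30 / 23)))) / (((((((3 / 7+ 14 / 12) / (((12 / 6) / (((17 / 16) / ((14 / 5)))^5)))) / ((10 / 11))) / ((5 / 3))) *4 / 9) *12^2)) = 61206126657536 / 178369535625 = 343.14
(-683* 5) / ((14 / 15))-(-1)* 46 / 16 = -204739 / 56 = -3656.05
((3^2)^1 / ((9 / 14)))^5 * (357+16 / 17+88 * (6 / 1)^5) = 6259723317344 / 17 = 368219018667.29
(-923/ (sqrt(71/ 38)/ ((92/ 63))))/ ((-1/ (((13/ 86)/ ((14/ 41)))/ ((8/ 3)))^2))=84942611 * sqrt(2698)/ 162356992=27.18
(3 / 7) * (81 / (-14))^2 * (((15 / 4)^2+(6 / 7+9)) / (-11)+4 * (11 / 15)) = 92004903 / 8451520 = 10.89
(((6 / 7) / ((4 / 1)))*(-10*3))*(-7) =45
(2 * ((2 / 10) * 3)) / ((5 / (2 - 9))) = -42 / 25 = -1.68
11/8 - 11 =-77/8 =-9.62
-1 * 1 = -1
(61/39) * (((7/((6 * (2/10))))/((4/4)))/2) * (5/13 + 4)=40565/2028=20.00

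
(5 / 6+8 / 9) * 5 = 155 / 18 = 8.61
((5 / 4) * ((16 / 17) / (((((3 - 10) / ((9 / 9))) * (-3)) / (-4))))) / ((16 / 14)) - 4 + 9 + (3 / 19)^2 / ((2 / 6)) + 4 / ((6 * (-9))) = 796124 / 165699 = 4.80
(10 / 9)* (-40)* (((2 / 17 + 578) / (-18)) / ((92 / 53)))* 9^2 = 26044200 / 391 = 66609.21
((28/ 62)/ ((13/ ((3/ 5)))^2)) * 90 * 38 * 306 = 26372304/ 26195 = 1006.77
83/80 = 1.04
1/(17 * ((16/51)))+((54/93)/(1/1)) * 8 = 4.83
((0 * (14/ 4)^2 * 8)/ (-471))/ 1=0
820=820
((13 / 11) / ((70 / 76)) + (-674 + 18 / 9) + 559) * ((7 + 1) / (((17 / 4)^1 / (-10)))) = 2752704 / 1309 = 2102.91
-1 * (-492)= 492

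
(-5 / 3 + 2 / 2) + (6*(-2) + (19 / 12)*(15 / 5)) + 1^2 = -83 / 12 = -6.92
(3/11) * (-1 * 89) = -267/11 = -24.27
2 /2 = 1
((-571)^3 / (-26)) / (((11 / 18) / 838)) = 1404089697762 / 143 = 9818809075.26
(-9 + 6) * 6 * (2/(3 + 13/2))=-72/19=-3.79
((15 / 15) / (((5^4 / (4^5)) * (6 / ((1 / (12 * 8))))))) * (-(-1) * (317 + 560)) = 14032 / 5625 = 2.49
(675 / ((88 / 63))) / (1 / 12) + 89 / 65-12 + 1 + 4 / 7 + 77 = 58726711 / 10010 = 5866.80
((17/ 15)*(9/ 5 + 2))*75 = 323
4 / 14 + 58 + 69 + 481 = 608.29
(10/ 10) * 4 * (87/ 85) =348/ 85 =4.09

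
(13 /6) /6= 13 /36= 0.36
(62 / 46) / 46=31 / 1058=0.03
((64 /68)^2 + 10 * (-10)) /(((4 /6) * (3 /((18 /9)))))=-99.11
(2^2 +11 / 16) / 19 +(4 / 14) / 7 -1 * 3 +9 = 93659 / 14896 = 6.29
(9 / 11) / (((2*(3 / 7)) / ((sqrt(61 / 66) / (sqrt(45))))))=7*sqrt(20130) / 7260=0.14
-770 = -770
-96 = -96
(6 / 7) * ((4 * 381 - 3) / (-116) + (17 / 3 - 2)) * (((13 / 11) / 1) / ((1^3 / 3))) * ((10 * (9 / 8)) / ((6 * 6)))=-640965 / 71456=-8.97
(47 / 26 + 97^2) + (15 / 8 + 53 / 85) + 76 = 83885467 / 8840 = 9489.31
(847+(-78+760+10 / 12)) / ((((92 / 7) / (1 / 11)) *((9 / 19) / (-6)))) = -1220807 / 9108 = -134.04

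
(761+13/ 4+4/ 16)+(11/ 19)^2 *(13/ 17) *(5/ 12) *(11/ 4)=225289867/ 294576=764.79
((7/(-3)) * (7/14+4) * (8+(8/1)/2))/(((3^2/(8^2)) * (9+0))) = -896/9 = -99.56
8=8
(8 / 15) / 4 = 2 / 15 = 0.13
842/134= 421/67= 6.28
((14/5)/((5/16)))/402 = 112/5025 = 0.02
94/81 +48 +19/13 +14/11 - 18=392603/11583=33.89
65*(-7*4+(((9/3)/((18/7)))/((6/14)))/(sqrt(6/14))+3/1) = -1625+3185*sqrt(21)/54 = -1354.71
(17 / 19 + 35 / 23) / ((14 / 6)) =3168 / 3059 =1.04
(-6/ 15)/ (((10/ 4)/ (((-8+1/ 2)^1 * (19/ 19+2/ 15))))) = 34/ 25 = 1.36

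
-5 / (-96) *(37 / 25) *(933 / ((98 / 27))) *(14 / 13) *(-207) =-64312623 / 14560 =-4417.08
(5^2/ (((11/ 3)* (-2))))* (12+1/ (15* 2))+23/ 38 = -33789/ 836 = -40.42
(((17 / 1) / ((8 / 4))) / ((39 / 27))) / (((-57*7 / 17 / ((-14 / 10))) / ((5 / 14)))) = 867 / 6916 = 0.13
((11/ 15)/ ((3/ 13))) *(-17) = -2431/ 45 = -54.02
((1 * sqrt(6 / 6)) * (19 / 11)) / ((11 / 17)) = 323 / 121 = 2.67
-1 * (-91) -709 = -618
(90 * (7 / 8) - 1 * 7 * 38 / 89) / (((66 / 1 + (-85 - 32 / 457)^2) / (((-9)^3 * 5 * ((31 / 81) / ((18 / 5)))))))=-4365471443725 / 1085946076056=-4.02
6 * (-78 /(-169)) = 36 /13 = 2.77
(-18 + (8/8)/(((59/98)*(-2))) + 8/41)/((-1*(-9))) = -45079/21771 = -2.07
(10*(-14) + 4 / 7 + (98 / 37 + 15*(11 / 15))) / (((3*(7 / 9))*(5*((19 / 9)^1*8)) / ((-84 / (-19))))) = -2638737 / 934990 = -2.82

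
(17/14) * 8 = 68/7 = 9.71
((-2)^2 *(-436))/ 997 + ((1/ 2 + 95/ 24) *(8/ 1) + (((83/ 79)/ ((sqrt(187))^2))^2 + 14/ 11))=22970754977948/ 652760413239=35.19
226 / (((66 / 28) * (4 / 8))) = 6328 / 33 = 191.76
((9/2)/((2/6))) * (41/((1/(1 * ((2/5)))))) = 1107/5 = 221.40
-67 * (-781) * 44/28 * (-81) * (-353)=16458045021/7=2351149288.71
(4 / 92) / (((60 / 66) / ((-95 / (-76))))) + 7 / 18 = 743 / 1656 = 0.45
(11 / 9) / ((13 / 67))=737 / 117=6.30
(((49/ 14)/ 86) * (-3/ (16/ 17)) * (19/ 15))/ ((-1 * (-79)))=-0.00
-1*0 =0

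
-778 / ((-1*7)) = 778 / 7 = 111.14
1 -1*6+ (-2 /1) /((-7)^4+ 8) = -12047 /2409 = -5.00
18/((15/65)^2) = 338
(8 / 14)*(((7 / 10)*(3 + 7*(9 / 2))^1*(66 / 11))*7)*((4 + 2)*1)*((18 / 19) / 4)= 78246 / 95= 823.64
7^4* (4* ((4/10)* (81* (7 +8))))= 4667544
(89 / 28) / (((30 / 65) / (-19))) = -21983 / 168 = -130.85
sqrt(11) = 3.32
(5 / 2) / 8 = 5 / 16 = 0.31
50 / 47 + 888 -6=41504 / 47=883.06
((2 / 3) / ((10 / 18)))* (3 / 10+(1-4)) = -81 / 25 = -3.24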